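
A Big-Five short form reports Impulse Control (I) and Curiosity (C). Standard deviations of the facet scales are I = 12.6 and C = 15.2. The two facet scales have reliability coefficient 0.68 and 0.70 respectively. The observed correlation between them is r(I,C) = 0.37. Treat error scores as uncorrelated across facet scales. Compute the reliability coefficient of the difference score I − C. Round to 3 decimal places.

Var(I−C) = 12.6² + 15.2² − 2·12.6·15.2·0.37 = 389.8 − 141.725 = 248.075.
Under uncorrelated errors the observed covariances equal the true-score covariances, so only the own-variance terms attenuate.
True-score variance = [12.6²·0.68 + 15.2²·0.70] − 141.725 = 269.685 − 141.725 = 127.96.
Reliability = 127.96 / 248.075 = 0.516.

0.516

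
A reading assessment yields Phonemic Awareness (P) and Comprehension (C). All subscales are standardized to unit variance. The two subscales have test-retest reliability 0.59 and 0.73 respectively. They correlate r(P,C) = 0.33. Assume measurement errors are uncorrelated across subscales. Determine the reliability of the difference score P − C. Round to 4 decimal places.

0.4925

Var(P−C) = 1 + 1 − 2·0.33 = 2 − 0.66 = 1.34.
With uncorrelated errors the cross-covariances are all true-score covariance, so they carry over unchanged; only the diagonal terms shrink to ρᵢσᵢ².
True-score variance = [0.59 + 0.73] − 0.66 = 1.32 − 0.66 = 0.66.
Reliability = 0.66 / 1.34 = 0.4925.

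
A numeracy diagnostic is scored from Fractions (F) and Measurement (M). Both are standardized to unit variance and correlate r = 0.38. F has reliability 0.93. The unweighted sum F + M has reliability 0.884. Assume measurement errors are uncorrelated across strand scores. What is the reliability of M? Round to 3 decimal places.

0.750

Var(F+M) = 2 + 2·0.38 = 2.760.
True-score variance = ρ_F + ρ_M + 2·0.38, so 0.884 = (0.93 + ρ_M + 0.76) / 2.760.
ρ_M = 0.884·2.760 − 0.93 − 0.76 = 0.750.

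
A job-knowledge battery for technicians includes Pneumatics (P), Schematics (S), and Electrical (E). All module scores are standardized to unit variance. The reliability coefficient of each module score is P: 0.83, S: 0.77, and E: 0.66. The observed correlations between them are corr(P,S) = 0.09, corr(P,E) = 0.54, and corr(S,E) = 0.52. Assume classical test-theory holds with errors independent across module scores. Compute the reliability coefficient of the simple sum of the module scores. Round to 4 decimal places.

Var(P+S+E) = 3 + 2·[0.09 + 0.54 + 0.52] = 3 + 2.3 = 5.3.
Because errors are independent across components, Cov(Tᵢ,Tⱼ) = Cov(Xᵢ,Xⱼ); the off-diagonal part of the true-score variance is the same as above.
True-score variance = [0.83 + 0.77 + 0.66] + 2.3 = 2.26 + 2.3 = 4.56.
Reliability = 4.56 / 5.3 = 0.8604.

0.8604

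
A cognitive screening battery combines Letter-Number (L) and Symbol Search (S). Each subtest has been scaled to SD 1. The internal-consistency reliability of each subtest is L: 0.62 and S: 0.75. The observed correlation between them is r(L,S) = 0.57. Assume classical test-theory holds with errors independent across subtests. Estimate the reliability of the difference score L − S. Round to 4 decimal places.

0.2674

Var(L−S) = 1 + 1 − 2·0.57 = 2 − 1.14 = 0.86.
With uncorrelated errors the cross-covariances are all true-score covariance, so they carry over unchanged; only the diagonal terms shrink to ρᵢσᵢ².
True-score variance = [0.62 + 0.75] − 1.14 = 1.37 − 1.14 = 0.23.
Reliability = 0.23 / 0.86 = 0.2674.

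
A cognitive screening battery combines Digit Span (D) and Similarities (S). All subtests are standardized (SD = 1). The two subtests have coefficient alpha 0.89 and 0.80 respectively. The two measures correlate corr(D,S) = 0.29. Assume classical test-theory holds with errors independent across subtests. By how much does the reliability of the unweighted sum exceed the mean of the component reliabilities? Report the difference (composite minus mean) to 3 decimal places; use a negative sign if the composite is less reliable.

0.035

Var(sum) = 2 + 0.58 = 2.58; true-score variance = 1.69 + 0.58 = 2.27; composite reliability = 0.8798.
Mean component reliability = 0.8450.
Difference = 0.8798 − 0.8450 = 0.035.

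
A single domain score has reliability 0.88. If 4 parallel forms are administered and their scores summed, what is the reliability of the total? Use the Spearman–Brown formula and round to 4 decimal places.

0.9670

ρ_k = kρ / (1 + (k−1)ρ) = 4·0.88 / (1 + 3·0.88) = 3.520 / 3.640 = 0.9670.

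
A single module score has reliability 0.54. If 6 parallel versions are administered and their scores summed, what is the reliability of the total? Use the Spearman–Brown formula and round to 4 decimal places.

ρ_k = kρ / (1 + (k−1)ρ) = 6·0.54 / (1 + 5·0.54) = 3.240 / 3.700 = 0.8757.

0.8757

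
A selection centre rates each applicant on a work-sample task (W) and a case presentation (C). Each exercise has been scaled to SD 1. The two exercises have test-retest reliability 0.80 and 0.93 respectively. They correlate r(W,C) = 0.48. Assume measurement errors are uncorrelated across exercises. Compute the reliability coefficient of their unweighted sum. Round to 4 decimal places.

Var(W+C) = 2 + 2·[0.48] = 2 + 0.96 = 2.96.
Because errors are independent across components, Cov(Tᵢ,Tⱼ) = Cov(Xᵢ,Xⱼ); the off-diagonal part of the true-score variance is the same as above.
True-score variance = [0.80 + 0.93] + 0.96 = 1.73 + 0.96 = 2.69.
Reliability = 2.69 / 2.96 = 0.9088.

0.9088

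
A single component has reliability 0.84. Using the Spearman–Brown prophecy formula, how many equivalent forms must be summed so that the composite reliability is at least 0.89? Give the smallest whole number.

2

k ≥ ρ*(1−ρ₁)/(ρ₁(1−ρ*)) = 0.89·0.16 / (0.84·0.11) = 1.541.
Smallest integer k = 2.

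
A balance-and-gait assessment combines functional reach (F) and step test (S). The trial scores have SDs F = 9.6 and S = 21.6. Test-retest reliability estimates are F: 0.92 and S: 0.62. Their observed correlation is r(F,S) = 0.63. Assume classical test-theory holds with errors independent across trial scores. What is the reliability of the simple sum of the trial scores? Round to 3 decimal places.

0.775

Var(F+S) = 9.6² + 21.6² + 2·[9.6·21.6·0.63] = 558.72 + 261.274 = 819.994.
Under uncorrelated errors the observed covariances equal the true-score covariances, so only the own-variance terms attenuate.
True-score variance = [9.6²·0.92 + 21.6²·0.62] + 261.274 = 374.054 + 261.274 = 635.328.
Reliability = 635.328 / 819.994 = 0.775.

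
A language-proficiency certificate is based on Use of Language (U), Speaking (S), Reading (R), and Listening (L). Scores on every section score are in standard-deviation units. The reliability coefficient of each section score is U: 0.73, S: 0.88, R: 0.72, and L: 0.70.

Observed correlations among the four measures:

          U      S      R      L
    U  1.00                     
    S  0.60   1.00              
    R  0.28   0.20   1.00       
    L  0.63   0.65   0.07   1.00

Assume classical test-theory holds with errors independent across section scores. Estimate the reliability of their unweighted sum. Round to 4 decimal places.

0.8905

Var(U+S+R+L) = 4 + 2·[0.60 + 0.28 + 0.63 + 0.20 + 0.65 + 0.07] = 4 + 4.86 = 8.86.
Under uncorrelated errors the observed covariances equal the true-score covariances, so only the own-variance terms attenuate.
True-score variance = [0.73 + 0.88 + 0.72 + 0.70] + 4.86 = 3.03 + 4.86 = 7.89.
Reliability = 7.89 / 8.86 = 0.8905.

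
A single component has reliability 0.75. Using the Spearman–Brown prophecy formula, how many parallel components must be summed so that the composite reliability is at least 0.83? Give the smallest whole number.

2

k ≥ ρ*(1−ρ₁)/(ρ₁(1−ρ*)) = 0.83·0.25 / (0.75·0.17) = 1.627.
Smallest integer k = 2.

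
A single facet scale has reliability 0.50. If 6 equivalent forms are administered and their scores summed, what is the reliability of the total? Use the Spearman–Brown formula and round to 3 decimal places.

0.857

ρ_k = kρ / (1 + (k−1)ρ) = 6·0.50 / (1 + 5·0.50) = 3.000 / 3.500 = 0.857.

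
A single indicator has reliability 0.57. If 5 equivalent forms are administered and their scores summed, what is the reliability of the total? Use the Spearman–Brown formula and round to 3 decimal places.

ρ_k = kρ / (1 + (k−1)ρ) = 5·0.57 / (1 + 4·0.57) = 2.850 / 3.280 = 0.869.

0.869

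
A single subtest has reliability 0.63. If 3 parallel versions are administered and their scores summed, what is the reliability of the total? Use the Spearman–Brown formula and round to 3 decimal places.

0.836

ρ_k = kρ / (1 + (k−1)ρ) = 3·0.63 / (1 + 2·0.63) = 1.890 / 2.260 = 0.836.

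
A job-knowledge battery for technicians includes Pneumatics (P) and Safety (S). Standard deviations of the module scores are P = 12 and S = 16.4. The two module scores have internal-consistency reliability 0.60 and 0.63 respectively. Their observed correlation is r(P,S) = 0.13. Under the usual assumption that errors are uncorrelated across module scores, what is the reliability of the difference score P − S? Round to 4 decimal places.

0.5657

Var(P−S) = 12² + 16.4² − 2·12·16.4·0.13 = 412.96 − 51.168 = 361.792.
With uncorrelated errors the cross-covariances are all true-score covariance, so they carry over unchanged; only the diagonal terms shrink to ρᵢσᵢ².
True-score variance = [12²·0.60 + 16.4²·0.63] − 51.168 = 255.845 − 51.168 = 204.677.
Reliability = 204.677 / 361.792 = 0.5657.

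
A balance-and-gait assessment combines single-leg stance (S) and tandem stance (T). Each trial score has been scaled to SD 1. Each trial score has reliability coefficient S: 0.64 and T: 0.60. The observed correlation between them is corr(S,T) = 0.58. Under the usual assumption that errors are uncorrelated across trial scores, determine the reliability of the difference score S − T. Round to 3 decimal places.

0.095

Var(S−T) = 1 + 1 − 2·0.58 = 2 − 1.16 = 0.84.
Because errors are independent across components, Cov(Tᵢ,Tⱼ) = Cov(Xᵢ,Xⱼ); the off-diagonal part of the true-score variance is the same as above.
True-score variance = [0.64 + 0.60] − 1.16 = 1.24 − 1.16 = 0.08.
Reliability = 0.08 / 0.84 = 0.095.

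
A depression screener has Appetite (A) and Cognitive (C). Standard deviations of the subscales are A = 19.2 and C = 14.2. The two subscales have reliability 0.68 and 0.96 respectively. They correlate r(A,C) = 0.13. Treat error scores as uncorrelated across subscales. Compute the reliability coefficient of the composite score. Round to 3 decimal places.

Var(A+C) = 19.2² + 14.2² + 2·[19.2·14.2·0.13] = 570.28 + 70.8864 = 641.166.
Under uncorrelated errors the observed covariances equal the true-score covariances, so only the own-variance terms attenuate.
True-score variance = [19.2²·0.68 + 14.2²·0.96] + 70.8864 = 444.25 + 70.8864 = 515.136.
Reliability = 515.136 / 641.166 = 0.803.

0.803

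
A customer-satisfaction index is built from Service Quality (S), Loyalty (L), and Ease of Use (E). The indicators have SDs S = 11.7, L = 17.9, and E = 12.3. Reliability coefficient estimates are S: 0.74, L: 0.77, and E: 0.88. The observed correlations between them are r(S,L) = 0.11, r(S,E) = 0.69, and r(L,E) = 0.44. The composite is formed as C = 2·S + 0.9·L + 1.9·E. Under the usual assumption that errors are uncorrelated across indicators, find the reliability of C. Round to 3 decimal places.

Var(C) = 2²·11.7² + 0.9²·17.9² + 1.9²·12.3² + 2·[1.8·11.7·17.9·0.11 + 3.8·11.7·12.3·0.69 + 1.71·17.9·12.3·0.44] = 1353.25 + 1168.91 = 2522.16.
With uncorrelated errors the cross-covariances are all true-score covariance, so they carry over unchanged; only the diagonal terms shrink to ρᵢσᵢ².
True-score variance = [2²·11.7²·0.74 + 0.9²·17.9²·0.77 + 1.9²·12.3²·0.88] + 1168.91 = 1085.65 + 1168.91 = 2254.56.
Reliability = 2254.56 / 2522.16 = 0.894.

0.894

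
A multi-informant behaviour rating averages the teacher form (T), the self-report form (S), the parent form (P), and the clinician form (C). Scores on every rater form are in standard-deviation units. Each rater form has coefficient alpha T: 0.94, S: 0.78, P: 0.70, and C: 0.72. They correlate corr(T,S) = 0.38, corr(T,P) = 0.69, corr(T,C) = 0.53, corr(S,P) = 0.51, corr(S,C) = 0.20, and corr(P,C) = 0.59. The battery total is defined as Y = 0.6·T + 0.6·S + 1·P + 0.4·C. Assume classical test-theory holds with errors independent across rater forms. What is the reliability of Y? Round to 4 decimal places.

0.8991

Var(Y) = 0.6² + 0.6² + 1 + 0.4² + 2·[0.36·0.38 + 0.6·0.69 + 0.24·0.53 + 0.6·0.51 + 0.24·0.20 + 0.4·0.59] = 1.88 + 2.536 = 4.416.
With uncorrelated errors the cross-covariances are all true-score covariance, so they carry over unchanged; only the diagonal terms shrink to ρᵢσᵢ².
True-score variance = [0.6²·0.94 + 0.6²·0.78 + 0.70 + 0.4²·0.72] + 2.536 = 1.4344 + 2.536 = 3.9704.
Reliability = 3.9704 / 4.416 = 0.8991.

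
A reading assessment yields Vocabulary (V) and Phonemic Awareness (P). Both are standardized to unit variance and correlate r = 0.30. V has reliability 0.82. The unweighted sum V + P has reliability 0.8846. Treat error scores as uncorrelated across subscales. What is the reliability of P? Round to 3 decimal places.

0.880

Var(V+P) = 2 + 2·0.30 = 2.600.
True-score variance = ρ_V + ρ_P + 2·0.30, so 0.8846 = (0.82 + ρ_P + 0.60) / 2.600.
ρ_P = 0.8846·2.600 − 0.82 − 0.60 = 0.880.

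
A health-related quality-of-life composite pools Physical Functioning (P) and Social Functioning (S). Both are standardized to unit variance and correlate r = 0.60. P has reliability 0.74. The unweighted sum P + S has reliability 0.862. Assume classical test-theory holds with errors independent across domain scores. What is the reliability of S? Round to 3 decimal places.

Var(P+S) = 2 + 2·0.60 = 3.200.
True-score variance = ρ_P + ρ_S + 2·0.60, so 0.862 = (0.74 + ρ_S + 1.20) / 3.200.
ρ_S = 0.862·3.200 − 0.74 − 1.20 = 0.818.

0.818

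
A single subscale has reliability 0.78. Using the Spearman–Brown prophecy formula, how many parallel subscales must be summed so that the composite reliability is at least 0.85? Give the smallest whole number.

2

k ≥ ρ*(1−ρ₁)/(ρ₁(1−ρ*)) = 0.85·0.22 / (0.78·0.15) = 1.598.
Smallest integer k = 2.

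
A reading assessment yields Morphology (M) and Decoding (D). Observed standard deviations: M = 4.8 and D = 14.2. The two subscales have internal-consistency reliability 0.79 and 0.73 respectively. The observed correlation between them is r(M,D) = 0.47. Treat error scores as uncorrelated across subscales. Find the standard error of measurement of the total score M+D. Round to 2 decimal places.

Var(total) = 224.68 + 64.0704 = 288.75.
True-score variance = 165.399 + 64.0704 = 229.469, so reliability = 0.7947.
Error variance = 288.75 − 229.469 = 59.2812; SEM = √59.2812 = 7.70.

7.70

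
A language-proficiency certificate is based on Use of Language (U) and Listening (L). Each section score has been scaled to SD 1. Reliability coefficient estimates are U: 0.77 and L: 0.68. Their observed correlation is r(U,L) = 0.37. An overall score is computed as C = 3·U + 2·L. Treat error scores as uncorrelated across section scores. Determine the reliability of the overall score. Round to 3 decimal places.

Var(C) = 3² + 2² + 2·[6·0.37] = 13 + 4.44 = 17.44.
Under uncorrelated errors the observed covariances equal the true-score covariances, so only the own-variance terms attenuate.
True-score variance = [3²·0.77 + 2²·0.68] + 4.44 = 9.65 + 4.44 = 14.09.
Reliability = 14.09 / 17.44 = 0.808.

0.808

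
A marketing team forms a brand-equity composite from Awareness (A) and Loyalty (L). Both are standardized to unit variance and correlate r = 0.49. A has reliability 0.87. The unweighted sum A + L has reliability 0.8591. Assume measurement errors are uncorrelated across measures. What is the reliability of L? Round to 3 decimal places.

Var(A+L) = 2 + 2·0.49 = 2.980.
True-score variance = ρ_A + ρ_L + 2·0.49, so 0.8591 = (0.87 + ρ_L + 0.98) / 2.980.
ρ_L = 0.8591·2.980 − 0.87 − 0.98 = 0.710.

0.710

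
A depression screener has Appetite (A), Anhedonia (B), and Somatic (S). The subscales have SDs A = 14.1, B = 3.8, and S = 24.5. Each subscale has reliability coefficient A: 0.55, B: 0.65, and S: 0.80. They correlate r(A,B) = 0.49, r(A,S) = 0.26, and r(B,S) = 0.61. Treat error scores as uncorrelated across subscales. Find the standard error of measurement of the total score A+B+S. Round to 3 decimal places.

Var(total) = 813.5 + 345.724 = 1159.22.
True-score variance = 598.932 + 345.724 = 944.656, so reliability = 0.8149.
Error variance = 1159.22 − 944.656 = 214.569; SEM = √214.569 = 14.648.

14.648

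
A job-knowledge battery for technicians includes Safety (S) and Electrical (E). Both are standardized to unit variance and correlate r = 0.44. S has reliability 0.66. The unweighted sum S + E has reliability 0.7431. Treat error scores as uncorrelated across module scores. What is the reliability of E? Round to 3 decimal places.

0.600

Var(S+E) = 2 + 2·0.44 = 2.880.
True-score variance = ρ_S + ρ_E + 2·0.44, so 0.7431 = (0.66 + ρ_E + 0.88) / 2.880.
ρ_E = 0.7431·2.880 − 0.66 − 0.88 = 0.600.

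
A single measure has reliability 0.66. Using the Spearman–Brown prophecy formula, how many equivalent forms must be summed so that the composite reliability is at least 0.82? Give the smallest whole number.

3

k ≥ ρ*(1−ρ₁)/(ρ₁(1−ρ*)) = 0.82·0.34 / (0.66·0.18) = 2.347.
Smallest integer k = 3.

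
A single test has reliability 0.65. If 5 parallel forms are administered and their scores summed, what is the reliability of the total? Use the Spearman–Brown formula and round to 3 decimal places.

0.903

ρ_k = kρ / (1 + (k−1)ρ) = 5·0.65 / (1 + 4·0.65) = 3.250 / 3.600 = 0.903.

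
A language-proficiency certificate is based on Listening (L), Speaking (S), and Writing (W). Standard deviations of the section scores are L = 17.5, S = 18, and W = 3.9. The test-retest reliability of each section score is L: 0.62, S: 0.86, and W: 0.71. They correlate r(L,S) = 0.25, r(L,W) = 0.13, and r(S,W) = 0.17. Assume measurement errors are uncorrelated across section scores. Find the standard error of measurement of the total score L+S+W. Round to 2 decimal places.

12.89

Var(total) = 645.46 + 199.113 = 844.573.
True-score variance = 479.314 + 199.113 = 678.427, so reliability = 0.8033.
Error variance = 844.573 − 678.427 = 166.146; SEM = √166.146 = 12.89.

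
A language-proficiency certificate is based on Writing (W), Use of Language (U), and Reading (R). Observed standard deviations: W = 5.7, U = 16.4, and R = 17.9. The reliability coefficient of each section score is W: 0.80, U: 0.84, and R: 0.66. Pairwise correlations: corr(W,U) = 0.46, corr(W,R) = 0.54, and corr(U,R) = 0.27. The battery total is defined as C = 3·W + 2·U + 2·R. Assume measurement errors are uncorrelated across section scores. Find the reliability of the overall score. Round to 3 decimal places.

Var(C) = 3²·5.7² + 2²·16.4² + 2²·17.9² + 2·[6·5.7·16.4·0.46 + 6·5.7·17.9·0.54 + 4·16.4·17.9·0.27] = 2649.89 + 1811.25 = 4461.14.
With uncorrelated errors the cross-covariances are all true-score covariance, so they carry over unchanged; only the diagonal terms shrink to ρᵢσᵢ².
True-score variance = [3²·5.7²·0.80 + 2²·16.4²·0.84 + 2²·17.9²·0.66] + 1811.25 = 1983.52 + 1811.25 = 3794.77.
Reliability = 3794.77 / 4461.14 = 0.851.

0.851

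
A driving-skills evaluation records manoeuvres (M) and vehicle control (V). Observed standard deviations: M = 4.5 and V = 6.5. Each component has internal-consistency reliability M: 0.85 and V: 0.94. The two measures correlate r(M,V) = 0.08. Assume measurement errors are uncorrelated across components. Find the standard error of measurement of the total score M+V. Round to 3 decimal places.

Var(total) = 62.5 + 4.68 = 67.18.
True-score variance = 56.9275 + 4.68 = 61.6075, so reliability = 0.9171.
Error variance = 67.18 − 61.6075 = 5.5725; SEM = √5.5725 = 2.361.

2.361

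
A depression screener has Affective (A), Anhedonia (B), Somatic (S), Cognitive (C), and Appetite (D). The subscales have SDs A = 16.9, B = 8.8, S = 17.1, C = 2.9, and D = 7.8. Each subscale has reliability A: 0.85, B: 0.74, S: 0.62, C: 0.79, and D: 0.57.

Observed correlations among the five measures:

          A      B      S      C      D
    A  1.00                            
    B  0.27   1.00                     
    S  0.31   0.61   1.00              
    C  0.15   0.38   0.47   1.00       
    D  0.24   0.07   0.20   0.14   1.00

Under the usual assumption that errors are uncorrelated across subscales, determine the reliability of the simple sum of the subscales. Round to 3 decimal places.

0.854

Var(A+B+S+C+D) = 16.9² + 8.8² + 17.1² + 2.9² + 7.8² + 2·[16.9·8.8·0.27 + 16.9·17.1·0.31 + 16.9·2.9·0.15 + 16.9·7.8·0.24 + 8.8·17.1·0.61 + 8.8·2.9·0.38 + 8.8·7.8·0.07 + 17.1·2.9·0.47 + 17.1·7.8·0.20 + 2.9·7.8·0.14] = 724.71 + 656.35 = 1381.06.
Because errors are independent across components, Cov(Tᵢ,Tⱼ) = Cov(Xᵢ,Xⱼ); the off-diagonal part of the true-score variance is the same as above.
True-score variance = [16.9²·0.85 + 8.8²·0.74 + 17.1²·0.62 + 2.9²·0.79 + 7.8²·0.57] + 656.35 = 522.691 + 656.35 = 1179.04.
Reliability = 1179.04 / 1381.06 = 0.854.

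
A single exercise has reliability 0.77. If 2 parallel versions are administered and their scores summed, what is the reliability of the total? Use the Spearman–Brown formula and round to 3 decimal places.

ρ_k = kρ / (1 + (k−1)ρ) = 2·0.77 / (1 + 1·0.77) = 1.540 / 1.770 = 0.870.

0.870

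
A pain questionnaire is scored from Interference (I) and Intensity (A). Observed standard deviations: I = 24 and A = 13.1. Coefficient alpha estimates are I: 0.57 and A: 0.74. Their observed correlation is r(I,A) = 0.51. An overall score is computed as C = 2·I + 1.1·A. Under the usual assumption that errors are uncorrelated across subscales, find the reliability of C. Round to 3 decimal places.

Var(C) = 2²·24² + 1.1²·13.1² + 2·[2.2·24·13.1·0.51] = 2511.65 + 705.514 = 3217.16.
Under uncorrelated errors the observed covariances equal the true-score covariances, so only the own-variance terms attenuate.
True-score variance = [2²·24²·0.57 + 1.1²·13.1²·0.74] + 705.514 = 1466.94 + 705.514 = 2172.45.
Reliability = 2172.45 / 3217.16 = 0.675.

0.675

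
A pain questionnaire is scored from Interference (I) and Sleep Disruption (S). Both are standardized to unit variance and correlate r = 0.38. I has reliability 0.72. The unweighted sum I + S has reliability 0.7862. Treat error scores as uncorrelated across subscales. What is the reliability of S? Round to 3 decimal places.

Var(I+S) = 2 + 2·0.38 = 2.760.
True-score variance = ρ_I + ρ_S + 2·0.38, so 0.7862 = (0.72 + ρ_S + 0.76) / 2.760.
ρ_S = 0.7862·2.760 − 0.72 − 0.76 = 0.690.

0.690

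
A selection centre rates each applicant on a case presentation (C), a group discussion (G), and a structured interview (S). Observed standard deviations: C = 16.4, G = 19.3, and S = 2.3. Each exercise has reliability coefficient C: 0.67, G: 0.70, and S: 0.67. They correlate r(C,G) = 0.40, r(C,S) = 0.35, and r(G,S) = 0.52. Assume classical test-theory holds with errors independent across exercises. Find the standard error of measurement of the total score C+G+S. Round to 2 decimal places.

Var(total) = 646.74 + 325.786 = 972.526.
True-score variance = 444.49 + 325.786 = 770.276, so reliability = 0.7920.
Error variance = 972.526 − 770.276 = 202.249; SEM = √202.249 = 14.22.

14.22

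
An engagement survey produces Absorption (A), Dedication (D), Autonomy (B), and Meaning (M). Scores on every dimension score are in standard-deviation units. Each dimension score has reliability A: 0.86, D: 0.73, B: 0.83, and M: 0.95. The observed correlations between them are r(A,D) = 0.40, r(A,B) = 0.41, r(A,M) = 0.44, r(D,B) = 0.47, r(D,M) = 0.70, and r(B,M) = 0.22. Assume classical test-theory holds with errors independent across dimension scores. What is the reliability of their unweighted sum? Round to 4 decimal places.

Var(A+D+B+M) = 4 + 2·[0.40 + 0.41 + 0.44 + 0.47 + 0.70 + 0.22] = 4 + 5.28 = 9.28.
With uncorrelated errors the cross-covariances are all true-score covariance, so they carry over unchanged; only the diagonal terms shrink to ρᵢσᵢ².
True-score variance = [0.86 + 0.73 + 0.83 + 0.95] + 5.28 = 3.37 + 5.28 = 8.65.
Reliability = 8.65 / 9.28 = 0.9321.

0.9321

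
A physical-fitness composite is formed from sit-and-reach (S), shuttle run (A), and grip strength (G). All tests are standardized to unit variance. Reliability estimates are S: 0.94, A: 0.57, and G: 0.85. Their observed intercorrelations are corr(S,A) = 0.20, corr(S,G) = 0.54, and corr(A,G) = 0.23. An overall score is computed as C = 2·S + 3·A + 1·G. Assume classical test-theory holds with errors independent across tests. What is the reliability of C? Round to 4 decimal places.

Var(C) = 2² + 3² + 1 + 2·[6·0.20 + 2·0.54 + 3·0.23] = 14 + 5.94 = 19.94.
Because errors are independent across components, Cov(Tᵢ,Tⱼ) = Cov(Xᵢ,Xⱼ); the off-diagonal part of the true-score variance is the same as above.
True-score variance = [2²·0.94 + 3²·0.57 + 0.85] + 5.94 = 9.74 + 5.94 = 15.68.
Reliability = 15.68 / 19.94 = 0.7864.

0.7864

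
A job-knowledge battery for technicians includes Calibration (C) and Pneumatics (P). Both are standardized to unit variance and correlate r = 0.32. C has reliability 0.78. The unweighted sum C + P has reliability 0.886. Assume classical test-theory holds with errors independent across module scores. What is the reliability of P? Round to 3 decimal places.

Var(C+P) = 2 + 2·0.32 = 2.640.
True-score variance = ρ_C + ρ_P + 2·0.32, so 0.886 = (0.78 + ρ_P + 0.64) / 2.640.
ρ_P = 0.886·2.640 − 0.78 − 0.64 = 0.919.

0.919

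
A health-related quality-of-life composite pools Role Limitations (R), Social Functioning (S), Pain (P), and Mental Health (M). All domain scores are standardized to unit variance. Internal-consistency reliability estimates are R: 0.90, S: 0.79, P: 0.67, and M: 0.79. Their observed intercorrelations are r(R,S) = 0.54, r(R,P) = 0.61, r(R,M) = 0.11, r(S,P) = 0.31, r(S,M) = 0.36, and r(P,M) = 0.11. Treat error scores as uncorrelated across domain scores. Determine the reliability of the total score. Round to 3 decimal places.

Var(R+S+P+M) = 4 + 2·[0.54 + 0.61 + 0.11 + 0.31 + 0.36 + 0.11] = 4 + 4.08 = 8.08.
Under uncorrelated errors the observed covariances equal the true-score covariances, so only the own-variance terms attenuate.
True-score variance = [0.90 + 0.79 + 0.67 + 0.79] + 4.08 = 3.15 + 4.08 = 7.23.
Reliability = 7.23 / 8.08 = 0.895.

0.895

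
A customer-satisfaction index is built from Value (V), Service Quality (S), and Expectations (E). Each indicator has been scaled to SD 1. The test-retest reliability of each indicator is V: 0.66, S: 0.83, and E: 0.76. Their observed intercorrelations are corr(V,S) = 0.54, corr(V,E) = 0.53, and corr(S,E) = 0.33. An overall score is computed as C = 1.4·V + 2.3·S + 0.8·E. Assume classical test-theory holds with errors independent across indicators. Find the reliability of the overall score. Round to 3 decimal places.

Var(C) = 1.4² + 2.3² + 0.8² + 2·[3.22·0.54 + 1.12·0.53 + 1.84·0.33] = 7.89 + 5.8792 = 13.7692.
Under uncorrelated errors the observed covariances equal the true-score covariances, so only the own-variance terms attenuate.
True-score variance = [1.4²·0.66 + 2.3²·0.83 + 0.8²·0.76] + 5.8792 = 6.1707 + 5.8792 = 12.0499.
Reliability = 12.0499 / 13.7692 = 0.875.

0.875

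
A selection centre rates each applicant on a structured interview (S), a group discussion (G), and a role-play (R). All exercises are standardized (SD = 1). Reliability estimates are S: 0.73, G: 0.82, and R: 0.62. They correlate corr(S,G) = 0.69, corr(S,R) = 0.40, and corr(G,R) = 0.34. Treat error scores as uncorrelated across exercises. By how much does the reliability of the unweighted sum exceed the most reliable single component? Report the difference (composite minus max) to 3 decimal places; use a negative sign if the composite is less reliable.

0.038

Var(sum) = 3 + 2.86 = 5.86; true-score variance = 2.17 + 2.86 = 5.03; composite reliability = 0.8584.
Max component reliability = 0.8200.
Difference = 0.8584 − 0.8200 = 0.038.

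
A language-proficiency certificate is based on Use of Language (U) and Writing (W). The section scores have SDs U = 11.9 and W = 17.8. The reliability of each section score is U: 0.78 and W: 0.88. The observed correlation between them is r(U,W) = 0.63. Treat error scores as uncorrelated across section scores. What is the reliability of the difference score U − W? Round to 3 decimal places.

Var(U−W) = 11.9² + 17.8² − 2·11.9·17.8·0.63 = 458.45 − 266.893 = 191.557.
Under uncorrelated errors the observed covariances equal the true-score covariances, so only the own-variance terms attenuate.
True-score variance = [11.9²·0.78 + 17.8²·0.88] − 266.893 = 389.275 − 266.893 = 122.382.
Reliability = 122.382 / 191.557 = 0.639.

0.639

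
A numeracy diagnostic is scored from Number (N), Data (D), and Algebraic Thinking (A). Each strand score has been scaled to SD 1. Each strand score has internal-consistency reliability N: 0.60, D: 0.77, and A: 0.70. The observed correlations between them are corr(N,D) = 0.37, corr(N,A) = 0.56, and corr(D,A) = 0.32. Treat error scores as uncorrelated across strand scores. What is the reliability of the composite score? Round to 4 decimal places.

0.8309

Var(N+D+A) = 3 + 2·[0.37 + 0.56 + 0.32] = 3 + 2.5 = 5.5.
Under uncorrelated errors the observed covariances equal the true-score covariances, so only the own-variance terms attenuate.
True-score variance = [0.60 + 0.77 + 0.70] + 2.5 = 2.07 + 2.5 = 4.57.
Reliability = 4.57 / 5.5 = 0.8309.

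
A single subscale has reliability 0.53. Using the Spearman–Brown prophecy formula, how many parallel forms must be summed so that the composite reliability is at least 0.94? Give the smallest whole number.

k ≥ ρ*(1−ρ₁)/(ρ₁(1−ρ*)) = 0.94·0.47 / (0.53·0.06) = 13.893.
Smallest integer k = 14.

14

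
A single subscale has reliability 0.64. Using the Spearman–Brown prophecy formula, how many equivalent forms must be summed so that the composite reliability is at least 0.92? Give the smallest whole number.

k ≥ ρ*(1−ρ₁)/(ρ₁(1−ρ*)) = 0.92·0.36 / (0.64·0.08) = 6.469.
Smallest integer k = 7.

7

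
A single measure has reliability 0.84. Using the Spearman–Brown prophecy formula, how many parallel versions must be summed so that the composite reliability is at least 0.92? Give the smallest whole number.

k ≥ ρ*(1−ρ₁)/(ρ₁(1−ρ*)) = 0.92·0.16 / (0.84·0.08) = 2.190.
Smallest integer k = 3.

3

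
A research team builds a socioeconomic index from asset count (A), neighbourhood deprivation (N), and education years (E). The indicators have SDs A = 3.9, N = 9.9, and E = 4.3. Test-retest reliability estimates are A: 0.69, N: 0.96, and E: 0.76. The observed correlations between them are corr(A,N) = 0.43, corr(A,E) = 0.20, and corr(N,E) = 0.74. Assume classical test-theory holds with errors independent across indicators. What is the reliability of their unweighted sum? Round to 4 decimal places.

Var(A+N+E) = 3.9² + 9.9² + 4.3² + 2·[3.9·9.9·0.43 + 3.9·4.3·0.20 + 9.9·4.3·0.74] = 131.71 + 102.916 = 234.626.
Under uncorrelated errors the observed covariances equal the true-score covariances, so only the own-variance terms attenuate.
True-score variance = [3.9²·0.69 + 9.9²·0.96 + 4.3²·0.76] + 102.916 = 118.637 + 102.916 = 221.553.
Reliability = 221.553 / 234.626 = 0.9443.

0.9443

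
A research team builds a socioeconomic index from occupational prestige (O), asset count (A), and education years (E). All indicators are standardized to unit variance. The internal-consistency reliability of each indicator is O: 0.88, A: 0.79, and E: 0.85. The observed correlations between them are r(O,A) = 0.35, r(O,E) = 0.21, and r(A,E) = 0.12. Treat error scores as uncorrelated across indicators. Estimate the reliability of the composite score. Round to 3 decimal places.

0.890

Var(O+A+E) = 3 + 2·[0.35 + 0.21 + 0.12] = 3 + 1.36 = 4.36.
With uncorrelated errors the cross-covariances are all true-score covariance, so they carry over unchanged; only the diagonal terms shrink to ρᵢσᵢ².
True-score variance = [0.88 + 0.79 + 0.85] + 1.36 = 2.52 + 1.36 = 3.88.
Reliability = 3.88 / 4.36 = 0.890.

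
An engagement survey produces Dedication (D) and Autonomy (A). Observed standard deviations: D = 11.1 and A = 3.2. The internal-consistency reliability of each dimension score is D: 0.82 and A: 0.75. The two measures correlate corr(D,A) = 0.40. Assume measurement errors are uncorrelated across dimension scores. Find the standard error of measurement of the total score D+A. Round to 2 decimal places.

Var(total) = 133.45 + 28.416 = 161.866.
True-score variance = 108.712 + 28.416 = 137.128, so reliability = 0.8472.
Error variance = 161.866 − 137.128 = 24.7378; SEM = √24.7378 = 4.97.

4.97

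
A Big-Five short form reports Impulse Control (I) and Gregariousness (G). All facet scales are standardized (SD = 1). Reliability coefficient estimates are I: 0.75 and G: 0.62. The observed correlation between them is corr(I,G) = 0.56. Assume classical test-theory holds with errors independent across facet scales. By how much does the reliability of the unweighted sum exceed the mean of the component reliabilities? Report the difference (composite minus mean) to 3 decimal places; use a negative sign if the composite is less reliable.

Var(sum) = 2 + 1.12 = 3.12; true-score variance = 1.37 + 1.12 = 2.49; composite reliability = 0.7981.
Mean component reliability = 0.6850.
Difference = 0.7981 − 0.6850 = 0.113.

0.113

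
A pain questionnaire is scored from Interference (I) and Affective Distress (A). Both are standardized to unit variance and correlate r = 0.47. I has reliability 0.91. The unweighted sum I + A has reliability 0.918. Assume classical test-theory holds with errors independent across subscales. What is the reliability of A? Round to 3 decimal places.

0.849

Var(I+A) = 2 + 2·0.47 = 2.940.
True-score variance = ρ_I + ρ_A + 2·0.47, so 0.918 = (0.91 + ρ_A + 0.94) / 2.940.
ρ_A = 0.918·2.940 − 0.91 − 0.94 = 0.849.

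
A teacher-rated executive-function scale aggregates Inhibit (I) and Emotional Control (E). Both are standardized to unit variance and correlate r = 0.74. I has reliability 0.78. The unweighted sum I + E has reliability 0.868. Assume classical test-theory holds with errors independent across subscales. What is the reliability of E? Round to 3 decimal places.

0.761

Var(I+E) = 2 + 2·0.74 = 3.480.
True-score variance = ρ_I + ρ_E + 2·0.74, so 0.868 = (0.78 + ρ_E + 1.48) / 3.480.
ρ_E = 0.868·3.480 − 0.78 − 1.48 = 0.761.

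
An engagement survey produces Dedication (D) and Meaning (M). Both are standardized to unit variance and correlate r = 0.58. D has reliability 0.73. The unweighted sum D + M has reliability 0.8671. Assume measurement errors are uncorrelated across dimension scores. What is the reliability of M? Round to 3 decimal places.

Var(D+M) = 2 + 2·0.58 = 3.160.
True-score variance = ρ_D + ρ_M + 2·0.58, so 0.8671 = (0.73 + ρ_M + 1.16) / 3.160.
ρ_M = 0.8671·3.160 − 0.73 − 1.16 = 0.850.

0.850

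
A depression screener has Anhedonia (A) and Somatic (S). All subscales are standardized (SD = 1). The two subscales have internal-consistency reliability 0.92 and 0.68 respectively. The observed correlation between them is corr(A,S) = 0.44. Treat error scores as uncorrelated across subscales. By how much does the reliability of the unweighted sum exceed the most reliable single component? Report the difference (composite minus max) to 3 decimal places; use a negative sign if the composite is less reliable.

-0.059

Var(sum) = 2 + 0.88 = 2.88; true-score variance = 1.6 + 0.88 = 2.48; composite reliability = 0.8611.
Max component reliability = 0.9200.
Difference = 0.8611 − 0.9200 = -0.059.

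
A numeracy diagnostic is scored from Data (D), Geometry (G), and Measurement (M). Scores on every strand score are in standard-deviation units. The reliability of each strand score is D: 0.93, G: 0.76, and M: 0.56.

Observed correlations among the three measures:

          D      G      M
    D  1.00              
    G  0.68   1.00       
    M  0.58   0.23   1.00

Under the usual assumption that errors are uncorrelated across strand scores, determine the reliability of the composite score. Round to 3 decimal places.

Var(D+G+M) = 3 + 2·[0.68 + 0.58 + 0.23] = 3 + 2.98 = 5.98.
Under uncorrelated errors the observed covariances equal the true-score covariances, so only the own-variance terms attenuate.
True-score variance = [0.93 + 0.76 + 0.56] + 2.98 = 2.25 + 2.98 = 5.23.
Reliability = 5.23 / 5.98 = 0.875.

0.875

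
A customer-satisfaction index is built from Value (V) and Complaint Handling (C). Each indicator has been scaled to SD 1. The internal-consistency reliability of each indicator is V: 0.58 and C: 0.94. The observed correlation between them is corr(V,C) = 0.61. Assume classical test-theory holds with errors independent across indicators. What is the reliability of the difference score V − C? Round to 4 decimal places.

Var(V−C) = 1 + 1 − 2·0.61 = 2 − 1.22 = 0.78.
Because errors are independent across components, Cov(Tᵢ,Tⱼ) = Cov(Xᵢ,Xⱼ); the off-diagonal part of the true-score variance is the same as above.
True-score variance = [0.58 + 0.94] − 1.22 = 1.52 − 1.22 = 0.3.
Reliability = 0.3 / 0.78 = 0.3846.

0.3846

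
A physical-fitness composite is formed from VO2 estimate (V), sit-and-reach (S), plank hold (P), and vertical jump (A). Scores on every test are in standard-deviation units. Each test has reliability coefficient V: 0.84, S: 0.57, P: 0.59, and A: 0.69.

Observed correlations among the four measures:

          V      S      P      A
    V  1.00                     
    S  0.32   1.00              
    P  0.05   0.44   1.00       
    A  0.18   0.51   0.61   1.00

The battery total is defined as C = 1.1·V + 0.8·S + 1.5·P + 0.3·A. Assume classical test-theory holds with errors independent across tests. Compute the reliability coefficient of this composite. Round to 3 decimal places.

0.794

Var(C) = 1.1² + 0.8² + 1.5² + 0.3² + 2·[0.88·0.32 + 1.65·0.05 + 0.33·0.18 + 1.2·0.44 + 0.24·0.51 + 0.45·0.61] = 4.19 + 2.6968 = 6.8868.
Under uncorrelated errors the observed covariances equal the true-score covariances, so only the own-variance terms attenuate.
True-score variance = [1.1²·0.84 + 0.8²·0.57 + 1.5²·0.59 + 0.3²·0.69] + 2.6968 = 2.7708 + 2.6968 = 5.4676.
Reliability = 5.4676 / 6.8868 = 0.794.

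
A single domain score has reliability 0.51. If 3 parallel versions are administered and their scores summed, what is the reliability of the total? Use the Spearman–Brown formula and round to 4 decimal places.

ρ_k = kρ / (1 + (k−1)ρ) = 3·0.51 / (1 + 2·0.51) = 1.530 / 2.020 = 0.7574.

0.7574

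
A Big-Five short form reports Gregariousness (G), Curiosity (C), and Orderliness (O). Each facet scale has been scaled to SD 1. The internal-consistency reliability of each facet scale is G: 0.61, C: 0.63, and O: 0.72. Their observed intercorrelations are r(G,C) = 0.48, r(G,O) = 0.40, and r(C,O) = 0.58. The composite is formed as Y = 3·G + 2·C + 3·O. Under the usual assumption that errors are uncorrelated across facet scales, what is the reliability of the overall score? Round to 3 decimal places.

0.821

Var(Y) = 3² + 2² + 3² + 2·[6·0.48 + 9·0.40 + 6·0.58] = 22 + 19.92 = 41.92.
With uncorrelated errors the cross-covariances are all true-score covariance, so they carry over unchanged; only the diagonal terms shrink to ρᵢσᵢ².
True-score variance = [3²·0.61 + 2²·0.63 + 3²·0.72] + 19.92 = 14.49 + 19.92 = 34.41.
Reliability = 34.41 / 41.92 = 0.821.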